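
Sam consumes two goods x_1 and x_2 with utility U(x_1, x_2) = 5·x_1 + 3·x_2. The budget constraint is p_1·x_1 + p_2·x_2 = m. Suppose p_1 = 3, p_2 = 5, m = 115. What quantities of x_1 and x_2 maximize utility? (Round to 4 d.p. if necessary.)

Linear utility — the consumer picks whichever good has higher MU/price: 5/3 = 1.6667 vs 3/5 = 0.6.
x_1 gives more utility per dollar, so spend all income on x_1: x_1* = m/p_1, x_2* = 0.
Numerically: x_1* = 38.3333, x_2* = 0.

x_1* = 38.3333, x_2* = 0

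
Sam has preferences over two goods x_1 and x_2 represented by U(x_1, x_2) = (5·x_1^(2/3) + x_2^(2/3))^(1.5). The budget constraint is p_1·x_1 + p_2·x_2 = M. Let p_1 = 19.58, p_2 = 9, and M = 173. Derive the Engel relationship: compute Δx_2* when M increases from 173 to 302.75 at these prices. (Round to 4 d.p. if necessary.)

Δx_2* = 0.526

Substitute x_2 = (x_2/x_1)·x_1 into the budget: x_1* = M/(p_1 + p_2·(x_2/x_1)).
Numerically x_2/x_1 = 0.082376, so x_1* = 173/(19.58 + 9·0.082376) = 8.5132 and x_2* = 0.082376·8.5132 = 0.7013.
At M' = 302.75: x_2* = 1.2272. Change: 1.2272 − 0.7013 = 0.526.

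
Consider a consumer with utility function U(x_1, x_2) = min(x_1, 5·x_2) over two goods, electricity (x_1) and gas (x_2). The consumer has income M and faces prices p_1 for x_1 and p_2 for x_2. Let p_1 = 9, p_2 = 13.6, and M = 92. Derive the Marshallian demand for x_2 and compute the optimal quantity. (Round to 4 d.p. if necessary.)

x_2* = 1.57

Leontief preferences: the optimum is at the kink where x_1/5 = x_2/1, i.e. x_2 = (1/5)·x_1.
Budget: p_1·x_1 + p_2·(1/5)·x_1 = M, so (5·p_1 + p_2)·x_1 = 5·M.
Demand: x_1*(p_1,p_2,M) = 5·M/(5·p_1 + p_2), x_2* = M/(5·p_1 + p_2).
Here 5·9 + 13.6 = 58.6, giving x_2* = 1.57.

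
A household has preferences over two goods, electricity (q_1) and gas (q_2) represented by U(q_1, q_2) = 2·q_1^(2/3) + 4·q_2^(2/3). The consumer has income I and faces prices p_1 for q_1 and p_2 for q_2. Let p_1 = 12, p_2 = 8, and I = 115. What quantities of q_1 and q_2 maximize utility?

q_1* = 0.5044, q_2* = 13.6184

MU_q_1 ∝ 2·q_1^(-1/3), MU_q_2 ∝ 4·q_2^(-1/3), so MRS = (1/2)·(q_2/q_1)^(1/3) = p_1/p_2.
Hence q_2/q_1 = (2·p_1/p_2)^(1/(1/3)), i.e. raised to the 3 power.
Substitute q_2 = (q_2/q_1)·q_1 into the budget: q_1* = I/(p_1 + p_2·(q_2/q_1)).
Numerically q_2/q_1 = 27, so q_1* = 115/(12 + 8·27) = 0.5044 and q_2* = 27·0.5044 = 13.6184.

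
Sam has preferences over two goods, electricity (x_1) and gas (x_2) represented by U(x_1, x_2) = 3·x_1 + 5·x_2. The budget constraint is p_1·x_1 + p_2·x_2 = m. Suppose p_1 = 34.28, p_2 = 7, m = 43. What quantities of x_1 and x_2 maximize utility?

x_2 gives more utility per dollar, so spend all income on x_2: x_2* = m/p_2, x_1* = 0.
Numerically: x_1* = 0, x_2* = 6.1429.

x_1* = 0, x_2* = 6.1429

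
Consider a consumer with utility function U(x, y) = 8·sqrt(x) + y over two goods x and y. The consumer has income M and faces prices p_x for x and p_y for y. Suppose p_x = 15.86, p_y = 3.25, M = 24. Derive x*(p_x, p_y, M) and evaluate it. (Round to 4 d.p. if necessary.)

Set MRS = p_x/p_y: 4·x^(−1/2) = p_x/p_y.
Solve: √x = 4·p_y/p_x, so x*(p_x,p_y) = (4·p_y/p_x)², and y* = (M − p_x·x*)/p_y.
Plugging in: x* = (4·3.25/15.86)² = 0.6719.

x* = 0.6719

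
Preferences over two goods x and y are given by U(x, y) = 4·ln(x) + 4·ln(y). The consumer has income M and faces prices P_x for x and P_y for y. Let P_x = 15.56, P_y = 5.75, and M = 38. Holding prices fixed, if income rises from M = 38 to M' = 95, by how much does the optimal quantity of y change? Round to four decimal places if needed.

The MRS is y/x. Set MRS = P_x/P_y.
So 4·P_y·y = 4·P_x·x; combined with the budget, a share 0.5 of income goes to x.
Demand: x*(P_x,P_y,M) = 0.5·M/P_x and y* = 0.5·M/P_y.
At P_x=15.56, P_y=5.75, M=38: y* = 0.5·38/5.75 = 3.3043.
At M' = 95: y* = 8.2609. Change: 8.2609 − 3.3043 = 4.9565.

Δy* = 4.9565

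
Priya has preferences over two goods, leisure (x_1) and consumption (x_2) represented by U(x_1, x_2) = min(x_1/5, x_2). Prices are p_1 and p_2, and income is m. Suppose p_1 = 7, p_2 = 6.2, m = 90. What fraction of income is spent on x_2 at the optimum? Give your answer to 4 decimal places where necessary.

With perfect complements, no substitution: consume in ratio x_1:x_2 = 5:1.
Budget: p_1·x_1 + p_2·(1/5)·x_1 = m, so (5·p_1 + p_2)·x_1 = 5·m.
Demand: x_1*(p_1,p_2,m) = 5·m/(5·p_1 + p_2), x_2* = m/(5·p_1 + p_2).
Here 5·7 + 6.2 = 41.2, giving x_1* = 10.9223 and x_2* = 2.1845.
Expenditure on x_2: 6.2·2.1845 = 13.5437; share = 0.1505.

share on x_2 = 0.1505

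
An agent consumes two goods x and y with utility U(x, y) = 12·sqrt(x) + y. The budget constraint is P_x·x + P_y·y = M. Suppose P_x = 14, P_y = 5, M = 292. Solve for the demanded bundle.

x* = 4.5918, y* = 45.5429

Utility is quasi-linear in y; the FOC for x is 6/√x = P_x/P_y.
Solve: √x = 6·P_y/P_x, so x*(P_x,P_y) = (6·P_y/P_x)², and y* = (M − P_x·x*)/P_y.
Plugging in: x* = (6·5/14)² = 4.5918, y* = 45.5429.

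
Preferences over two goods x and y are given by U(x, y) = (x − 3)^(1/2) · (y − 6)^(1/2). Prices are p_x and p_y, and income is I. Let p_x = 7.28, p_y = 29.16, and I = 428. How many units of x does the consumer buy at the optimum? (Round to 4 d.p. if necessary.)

Let x' = x−3, y' = y−6. MRS = y'/x' = p_x/p_y.
Substituting into the budget: x* = 3 + 0.5·(I − 3·p_x − 6·p_y)/p_x, and y* = 6 + 0.5·(…)/p_y.
Discretionary income = 428 − 3·7.28 − 6·29.16 = 231.2; x* = 3 + 0.5·231.2/7.28 = 18.8791.

x* = 18.8791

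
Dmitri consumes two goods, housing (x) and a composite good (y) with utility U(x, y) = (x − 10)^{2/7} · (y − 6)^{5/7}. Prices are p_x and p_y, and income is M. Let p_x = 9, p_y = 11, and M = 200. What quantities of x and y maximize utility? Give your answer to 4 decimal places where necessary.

MRS = (2/5)·(y−6)/(x−10). Tangency with p_x/p_y gives y−6 = (5/2)·(p_x/p_y)·(x−10).
After buying the subsistence bundle (10, 6), a share 2/7 of the remaining income goes to x: x* = 10 + 2/7·(M − 10p_x − 6p_y)/p_x.
Discretionary income = 200 − 10·9 − 6·11 = 44; x* = 10 + 2/7·44/9 = 11.3968; y* = 6 + 5/7·44/11 = 8.8571.

x* = 11.3968, y* = 8.8571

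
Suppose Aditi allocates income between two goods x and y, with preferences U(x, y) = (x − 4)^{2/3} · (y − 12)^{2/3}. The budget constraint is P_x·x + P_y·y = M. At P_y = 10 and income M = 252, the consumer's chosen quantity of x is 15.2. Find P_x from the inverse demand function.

P_x = 5

This is Cobb-Douglas in (x−4, y−12): tangency gives 2/3·P_y·(y−12) = 2/3·P_x·(x−4).
After buying the subsistence bundle (4, 12), a share 0.5 of the remaining income goes to x: x* = 4 + 0.5·(M − 4P_x − 12P_y)/P_x.
Set x* = 15.2 in the demand function and solve for P_x: P_x = 5.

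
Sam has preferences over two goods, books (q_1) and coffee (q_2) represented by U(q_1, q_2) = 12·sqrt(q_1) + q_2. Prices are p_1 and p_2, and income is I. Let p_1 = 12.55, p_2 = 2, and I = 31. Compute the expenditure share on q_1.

Utility is quasi-linear in q_2; the FOC for q_1 is 6/√q_1 = p_1/p_2.
Solve: √q_1 = 6·p_2/p_1, so q_1*(p_1,p_2) = (6·p_2/p_1)², and q_2* = (I − p_1·q_1*)/p_2.
Plugging in: q_1* = (6·2/12.55)² = 0.9143, q_2* = 9.7629.
Expenditure on q_1: 12.55·0.9143 = 11.4741; share = 0.3701.

share on q_1 = 0.3701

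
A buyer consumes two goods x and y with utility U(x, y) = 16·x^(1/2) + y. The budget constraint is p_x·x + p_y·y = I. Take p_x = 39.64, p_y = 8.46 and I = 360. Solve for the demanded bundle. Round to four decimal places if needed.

Thus x* = (8·p_y/p_x)² — independent of I — with the rest of income spent on y.
Plugging in: x* = (8·8.46/39.64)² = 2.9151, y* = 28.8943.

x* = 2.9151, y* = 28.8943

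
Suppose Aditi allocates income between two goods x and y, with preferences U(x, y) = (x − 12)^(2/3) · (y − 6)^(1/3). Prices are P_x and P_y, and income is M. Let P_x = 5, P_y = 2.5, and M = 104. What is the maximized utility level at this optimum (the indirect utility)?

V = 3.8667

This is Cobb-Douglas in (x−12, y−6): tangency gives 2/3·P_y·(y−6) = 1/3·P_x·(x−12).
After buying the subsistence bundle (12, 6), a share 2/3 of the remaining income goes to x: x* = 12 + 2/3·(M − 12P_x − 6P_y)/P_x.
Discretionary income = 104 − 12·5 − 6·2.5 = 29; x* = 12 + 2/3·29/5 = 15.8667; y* = 6 + 1/3·29/2.5 = 9.8667.
Utility at the optimum: U(15.8667, 9.8667) = 3.8667.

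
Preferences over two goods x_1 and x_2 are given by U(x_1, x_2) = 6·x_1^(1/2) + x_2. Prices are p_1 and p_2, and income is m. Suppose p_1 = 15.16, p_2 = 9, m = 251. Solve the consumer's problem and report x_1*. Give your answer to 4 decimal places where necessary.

Plugging in: x_1* = (3·9/15.16)² = 3.172.

x_1* = 3.172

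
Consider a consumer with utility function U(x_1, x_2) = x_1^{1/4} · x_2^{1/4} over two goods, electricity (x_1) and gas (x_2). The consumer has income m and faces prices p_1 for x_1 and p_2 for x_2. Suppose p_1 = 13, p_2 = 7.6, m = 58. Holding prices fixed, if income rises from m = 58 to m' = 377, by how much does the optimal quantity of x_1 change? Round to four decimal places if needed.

Tangency: MRS = x_2/x_1 = p_1/p_2.
So 0.25·p_2·x_2 = 0.25·p_1·x_1; combined with the budget, a share 0.5 of income goes to x_1.
Demand: x_1*(p_1,p_2,m) = 0.5·m/p_1 and x_2* = 0.5·m/p_2.
At p_1=13, p_2=7.6, m=58: x_1* = 0.5·58/13 = 2.2308.
At m' = 377: x_1* = 14.5. Change: 14.5 − 2.2308 = 12.2692.

Δx_1* = 12.2692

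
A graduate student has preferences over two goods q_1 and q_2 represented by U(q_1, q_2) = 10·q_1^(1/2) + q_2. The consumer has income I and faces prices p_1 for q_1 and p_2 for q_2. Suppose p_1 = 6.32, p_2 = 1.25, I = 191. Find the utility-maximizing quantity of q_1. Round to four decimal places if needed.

Utility is quasi-linear in q_2; the FOC for q_1 is 5/√q_1 = p_1/p_2.
Solve: √q_1 = 5·p_2/p_1, so q_1*(p_1,p_2) = (5·p_2/p_1)², and q_2* = (I − p_1·q_1*)/p_2.
Plugging in: q_1* = (5·1.25/6.32)² = 0.978.

q_1* = 0.978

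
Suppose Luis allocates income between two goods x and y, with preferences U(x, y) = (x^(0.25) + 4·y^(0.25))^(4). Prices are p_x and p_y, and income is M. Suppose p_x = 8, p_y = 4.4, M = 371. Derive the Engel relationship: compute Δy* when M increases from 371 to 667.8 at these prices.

Δy* = 59.7453

MRS = MU_x/MU_y = (1/4)·(y/x)^(0.75). Set equal to p_x/p_y.
Solve for the ratio: y/x = [4·p_x/p_y]^(4/3).
With the ratio pinned down, the budget gives x* = M/(p_x + p_y·(y/x)) and y* = (y/x)·x*.
Numerically y/x = 14.090608, so x* = 371/(8 + 4.4·14.090608) = 5.3001 and y* = 14.090608·5.3001 = 74.6816.
At M' = 667.8: y* = 134.4269. Change: 134.4269 − 74.6816 = 59.7453.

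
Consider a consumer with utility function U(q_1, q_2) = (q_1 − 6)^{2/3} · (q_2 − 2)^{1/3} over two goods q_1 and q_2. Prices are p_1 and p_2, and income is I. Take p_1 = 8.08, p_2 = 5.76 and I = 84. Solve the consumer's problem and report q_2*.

MRS = 2·(q_2−2)/(q_1−6). Tangency with p_1/p_2 gives q_2−2 = (1/2)·(p_1/p_2)·(q_1−6).
Substituting into the budget: q_1* = 6 + 2/3·(I − 6·p_1 − 2·p_2)/p_1, and q_2* = 2 + 1/3·(…)/p_2.
Discretionary income = 84 − 6·8.08 − 2·5.76 = 24; q_2* = 2 + 1/3·24/5.76 = 3.3889.

q_2* = 3.3889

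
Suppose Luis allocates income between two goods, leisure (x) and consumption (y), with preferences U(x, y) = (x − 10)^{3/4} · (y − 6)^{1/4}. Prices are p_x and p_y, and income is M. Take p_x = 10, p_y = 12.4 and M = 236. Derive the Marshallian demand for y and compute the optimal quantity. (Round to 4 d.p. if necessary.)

y* = 7.2419

MRS = 3·(y−6)/(x−10). Tangency with p_x/p_y gives y−6 = (1/3)·(p_x/p_y)·(x−10).
Substituting into the budget: x* = 10 + 0.75·(M − 10·p_x − 6·p_y)/p_x, and y* = 6 + 0.25·(…)/p_y.
Discretionary income = 236 − 10·10 − 6·12.4 = 61.6; y* = 6 + 0.25·61.6/12.4 = 7.2419.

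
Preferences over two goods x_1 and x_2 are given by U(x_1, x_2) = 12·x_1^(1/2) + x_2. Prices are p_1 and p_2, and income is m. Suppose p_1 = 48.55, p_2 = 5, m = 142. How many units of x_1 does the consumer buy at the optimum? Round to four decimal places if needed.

Thus x_1* = (6·p_2/p_1)² — independent of m — with the rest of income spent on x_2.
Plugging in: x_1* = (6·5/48.55)² = 0.3818.

x_1* = 0.3818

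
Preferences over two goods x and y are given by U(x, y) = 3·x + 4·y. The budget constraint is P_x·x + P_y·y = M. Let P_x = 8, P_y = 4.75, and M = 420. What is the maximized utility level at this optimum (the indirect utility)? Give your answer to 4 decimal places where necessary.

Perfect substitutes: compare marginal utility per dollar. 3/P_x vs 4/P_y → 0.375 vs 0.8421.
y gives more utility per dollar, so spend all income on y: y* = M/P_y, x* = 0.
Numerically: x* = 0, y* = 88.4211.
Utility at the optimum: U(0, 88.4211) = 353.6842.

V = 353.6842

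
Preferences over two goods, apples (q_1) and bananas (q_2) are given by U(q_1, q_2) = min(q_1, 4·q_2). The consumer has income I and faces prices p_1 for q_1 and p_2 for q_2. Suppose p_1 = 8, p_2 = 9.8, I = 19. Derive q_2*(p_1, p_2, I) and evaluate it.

Leontief preferences: the optimum is at the kink where q_1/4 = q_2/1, i.e. q_2 = (1/4)·q_1.
Budget: p_1·q_1 + p_2·(1/4)·q_1 = I, so (4·p_1 + p_2)·q_1 = 4·I.
Demand: q_1*(p_1,p_2,I) = 4·I/(4·p_1 + p_2), q_2* = I/(4·p_1 + p_2).
Here 4·8 + 9.8 = 41.8, giving q_2* = 0.4545.

q_2* = 0.4545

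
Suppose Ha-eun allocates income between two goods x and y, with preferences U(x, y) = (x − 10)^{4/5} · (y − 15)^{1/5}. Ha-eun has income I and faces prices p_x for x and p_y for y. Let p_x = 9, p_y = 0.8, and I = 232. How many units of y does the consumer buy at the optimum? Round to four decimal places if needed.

y* = 47.5

Let x' = x−10, y' = y−15. MRS = 4·y'/x' = p_x/p_y.
After buying the subsistence bundle (10, 15), a share 0.8 of the remaining income goes to x: x* = 10 + 0.8·(I − 10p_x − 15p_y)/p_x.
Discretionary income = 232 − 10·9 − 15·0.8 = 130; y* = 15 + 0.2·130/0.8 = 47.5.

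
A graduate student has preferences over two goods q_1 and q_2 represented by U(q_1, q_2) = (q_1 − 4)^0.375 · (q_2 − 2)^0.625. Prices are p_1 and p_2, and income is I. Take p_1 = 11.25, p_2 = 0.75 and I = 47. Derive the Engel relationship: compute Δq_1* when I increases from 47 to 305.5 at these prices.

After buying the subsistence bundle (4, 2), a share 0.375 of the remaining income goes to q_1: q_1* = 4 + 0.375·(I − 4p_1 − 2p_2)/p_1.
Discretionary income = 47 − 4·11.25 − 2·0.75 = 0.5; q_1* = 4 + 0.375·0.5/11.25 = 4.0167.
At I' = 305.5: q_1* = 12.6333. Change: 12.6333 − 4.0167 = 8.6167.

Δq_1* = 8.6167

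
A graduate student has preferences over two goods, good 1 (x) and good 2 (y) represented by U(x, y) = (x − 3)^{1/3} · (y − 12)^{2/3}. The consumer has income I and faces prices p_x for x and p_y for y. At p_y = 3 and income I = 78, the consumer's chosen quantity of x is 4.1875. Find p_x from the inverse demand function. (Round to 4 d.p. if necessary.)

p_x = 6.4

MRS = (1/2)·(y−12)/(x−3). Tangency with p_x/p_y gives y−12 = 2·(p_x/p_y)·(x−3).
Substituting into the budget: x* = 3 + 1/3·(I − 3·p_x − 12·p_y)/p_x, and y* = 12 + 2/3·(…)/p_y.
Set x* = 4.1875 in the demand function and solve for p_x: p_x = 6.4.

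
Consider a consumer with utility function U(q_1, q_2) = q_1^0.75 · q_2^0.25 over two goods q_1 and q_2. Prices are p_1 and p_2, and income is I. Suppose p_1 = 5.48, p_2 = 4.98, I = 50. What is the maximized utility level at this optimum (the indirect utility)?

V = 5.3255

Demand: q_1*(p_1,p_2,I) = 0.75·I/p_1 and q_2* = 0.25·I/p_2.
At p_1=5.48, p_2=4.98, I=50: q_1* = 0.75·50/5.48 = 6.8431, q_2* = 2.51.
Utility at the optimum: U(6.8431, 2.51) = 5.3255.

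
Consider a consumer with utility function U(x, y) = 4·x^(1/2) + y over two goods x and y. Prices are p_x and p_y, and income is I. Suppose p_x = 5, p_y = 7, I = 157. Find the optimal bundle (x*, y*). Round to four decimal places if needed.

x* = 7.84, y* = 16.8286

MU_x = 2/√x, MU_y = 1. Tangency: 2/√x = p_x/p_y.
Thus x* = (2·p_y/p_x)² — independent of I — with the rest of income spent on y.
Plugging in: x* = (2·7/5)² = 7.84, y* = 16.8286.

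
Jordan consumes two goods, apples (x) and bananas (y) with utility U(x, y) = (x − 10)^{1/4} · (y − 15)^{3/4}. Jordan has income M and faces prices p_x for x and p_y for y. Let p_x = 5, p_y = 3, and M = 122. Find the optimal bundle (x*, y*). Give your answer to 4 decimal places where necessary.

x* = 11.35, y* = 21.75

This is Cobb-Douglas in (x−10, y−15): tangency gives 0.25·p_y·(y−15) = 0.75·p_x·(x−10).
Substituting into the budget: x* = 10 + 0.25·(M − 10·p_x − 15·p_y)/p_x, and y* = 15 + 0.75·(…)/p_y.
Discretionary income = 122 − 10·5 − 15·3 = 27; x* = 10 + 0.25·27/5 = 11.35; y* = 15 + 0.75·27/3 = 21.75.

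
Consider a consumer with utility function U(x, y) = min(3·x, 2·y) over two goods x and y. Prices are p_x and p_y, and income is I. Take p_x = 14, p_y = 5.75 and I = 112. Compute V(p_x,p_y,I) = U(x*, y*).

V = 14.8508

Leontief preferences: the optimum is at the kink where x/2 = y/3, i.e. y = (3/2)·x.
Budget: p_x·x + p_y·(3/2)·x = I, so (2·p_x + 3·p_y)·x = 2·I.
Demand: x*(p_x,p_y,I) = 2·I/(2·p_x + 3·p_y), y* = 3·I/(2·p_x + 3·p_y).
Here 2·14 + 3·5.75 = 45.25, giving x* = 4.9503 and y* = 7.4254.
Utility at the optimum: U(4.9503, 7.4254) = 14.8508.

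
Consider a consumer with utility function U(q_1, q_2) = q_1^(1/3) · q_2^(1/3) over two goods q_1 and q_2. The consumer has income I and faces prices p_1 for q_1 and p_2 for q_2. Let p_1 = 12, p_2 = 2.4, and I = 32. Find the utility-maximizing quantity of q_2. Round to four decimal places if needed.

MU_q_1/MU_q_2 = (1/3·q_2)/(1/3·q_1); tangency sets this equal to p_1/p_2.
Rearranging, p_2·q_2 = p_1·q_1. Substituting into the budget gives p_1·q_1·(1 + 1) = I.
Demand: q_1*(p_1,p_2,I) = 0.5·I/p_1 and q_2* = 0.5·I/p_2.
At p_1=12, p_2=2.4, I=32: q_2* = 0.5·32/2.4 = 6.6667.

q_2* = 6.6667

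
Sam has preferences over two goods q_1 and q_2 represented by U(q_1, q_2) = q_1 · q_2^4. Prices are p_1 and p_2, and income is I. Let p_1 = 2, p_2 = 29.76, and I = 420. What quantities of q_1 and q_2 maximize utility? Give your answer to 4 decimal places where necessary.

q_1* = 42, q_2* = 11.2903

Tangency: MRS = (1/4)·q_2/q_1 = p_1/p_2.
Rearranging, p_2·q_2 = 4·p_1·q_1. Substituting into the budget gives p_1·q_1·(1 + 4) = I.
Demand: q_1*(p_1,p_2,I) = 0.2·I/p_1 and q_2* = 0.8·I/p_2.
At p_1=2, p_2=29.76, I=420: q_1* = 0.2·420/2 = 42, q_2* = 11.2903.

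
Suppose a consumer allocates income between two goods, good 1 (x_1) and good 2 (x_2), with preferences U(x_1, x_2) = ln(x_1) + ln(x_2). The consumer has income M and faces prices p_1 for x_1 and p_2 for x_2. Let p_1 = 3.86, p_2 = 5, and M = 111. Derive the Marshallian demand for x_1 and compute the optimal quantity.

x_1* = 14.3782

Demand: x_1*(p_1,p_2,M) = 0.5·M/p_1 and x_2* = 0.5·M/p_2.
At p_1=3.86, p_2=5, M=111: x_1* = 0.5·111/3.86 = 14.3782.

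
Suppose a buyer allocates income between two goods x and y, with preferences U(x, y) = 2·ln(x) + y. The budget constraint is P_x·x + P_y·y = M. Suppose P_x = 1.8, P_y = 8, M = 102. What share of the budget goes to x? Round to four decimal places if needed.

Set MRS = P_x/P_y: (2/x)/1 = P_x/P_y.
So x*(P_x,P_y) = 2·P_y/P_x, independent of income; and y* = (M − 2·P_y)/P_y.
At the given prices: x* = 2·8/1.8 = 8.8889, and y* = 10.75.
Expenditure on x: 1.8·8.8889 = 16; share = 0.1569.

share on x = 0.1569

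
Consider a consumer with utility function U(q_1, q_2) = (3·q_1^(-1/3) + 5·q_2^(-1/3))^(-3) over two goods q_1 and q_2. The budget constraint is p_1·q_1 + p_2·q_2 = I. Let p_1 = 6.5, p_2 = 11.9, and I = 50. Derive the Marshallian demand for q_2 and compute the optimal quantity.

MU_q_1 ∝ 3·q_1^(-4/3), MU_q_2 ∝ 5·q_2^(-4/3), so MRS = (3/5)·(q_2/q_1)^(4/3) = p_1/p_2.
Hence q_2/q_1 = ((5/3)·p_1/p_2)^(1/(4/3)), i.e. raised to the 0.75 power.
Substitute q_2 = (q_2/q_1)·q_1 into the budget: q_1* = I/(p_1 + p_2·(q_2/q_1)).
Numerically q_2/q_1 = 0.93199, so q_1* = 50/(6.5 + 11.9·0.93199) = 2.8424 and q_2* = 0.93199·2.8424 = 2.6491.

q_2* = 2.6491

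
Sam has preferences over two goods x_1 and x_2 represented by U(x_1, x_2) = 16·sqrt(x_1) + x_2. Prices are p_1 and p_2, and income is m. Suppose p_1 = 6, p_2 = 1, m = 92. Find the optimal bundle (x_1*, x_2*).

MU_x_1 = 8/√x_1, MU_x_2 = 1. Tangency: 8/√x_1 = p_1/p_2.
Solve: √x_1 = 8·p_2/p_1, so x_1*(p_1,p_2) = (8·p_2/p_1)², and x_2* = (m − p_1·x_1*)/p_2.
Plugging in: x_1* = (8·1/6)² = 1.7778, x_2* = 81.3333.

x_1* = 1.7778, x_2* = 81.3333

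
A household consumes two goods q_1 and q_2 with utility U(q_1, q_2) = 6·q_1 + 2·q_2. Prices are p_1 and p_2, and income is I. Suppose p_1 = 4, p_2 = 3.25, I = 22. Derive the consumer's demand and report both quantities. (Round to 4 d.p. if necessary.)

q_1* = 5.5, q_2* = 0

Linear utility — the consumer picks whichever good has higher MU/price: 6/4 = 1.5 vs 2/3.25 = 0.6154.
q_1 gives more utility per dollar, so spend all income on q_1: q_1* = I/p_1, q_2* = 0.
Numerically: q_1* = 5.5, q_2* = 0.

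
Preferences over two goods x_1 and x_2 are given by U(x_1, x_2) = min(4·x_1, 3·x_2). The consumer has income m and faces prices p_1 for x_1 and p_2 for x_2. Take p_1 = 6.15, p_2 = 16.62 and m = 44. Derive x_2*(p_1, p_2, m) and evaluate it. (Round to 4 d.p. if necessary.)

With perfect complements, no substitution: consume in ratio x_1:x_2 = 3:4.
Budget: p_1·x_1 + p_2·(4/3)·x_1 = m, so (3·p_1 + 4·p_2)·x_1 = 3·m.
Demand: x_1*(p_1,p_2,m) = 3·m/(3·p_1 + 4·p_2), x_2* = 4·m/(3·p_1 + 4·p_2).
Here 3·6.15 + 4·16.62 = 84.93, giving x_2* = 2.0723.

x_2* = 2.0723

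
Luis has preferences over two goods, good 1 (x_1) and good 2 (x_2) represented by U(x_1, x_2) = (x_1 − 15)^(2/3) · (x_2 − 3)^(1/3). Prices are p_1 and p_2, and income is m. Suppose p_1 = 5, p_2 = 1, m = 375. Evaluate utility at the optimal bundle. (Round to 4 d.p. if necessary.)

V = 53.7455

Substituting into the budget: x_1* = 15 + 2/3·(m − 15·p_1 − 3·p_2)/p_1, and x_2* = 3 + 1/3·(…)/p_2.
Discretionary income = 375 − 15·5 − 3·1 = 297; x_1* = 15 + 2/3·297/5 = 54.6; x_2* = 3 + 1/3·297/1 = 102.
Utility at the optimum: U(54.6, 102) = 53.7455.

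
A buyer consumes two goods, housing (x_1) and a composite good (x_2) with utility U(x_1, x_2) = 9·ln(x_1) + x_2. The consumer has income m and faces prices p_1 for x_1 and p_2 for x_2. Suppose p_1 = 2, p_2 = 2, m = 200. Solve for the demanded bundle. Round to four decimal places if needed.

Set MRS = p_1/p_2: (9/x_1)/1 = p_1/p_2.
So x_1*(p_1,p_2) = 9·p_2/p_1, independent of income; and x_2* = (m − 9·p_2)/p_2.
At the given prices: x_1* = 9·2/2 = 9, and x_2* = 91.

x_1* = 9, x_2* = 91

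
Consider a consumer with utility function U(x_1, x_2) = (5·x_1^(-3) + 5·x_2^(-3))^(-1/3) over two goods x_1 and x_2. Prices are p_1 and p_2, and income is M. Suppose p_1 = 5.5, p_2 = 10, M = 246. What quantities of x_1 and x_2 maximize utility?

x_1* = 17.4323, x_2* = 15.0122

MU_x_1 ∝ 5·x_1^(-4), MU_x_2 ∝ 5·x_2^(-4), so MRS = (x_2/x_1)^(4) = p_1/p_2.
Hence x_2/x_1 = (p_1/p_2)^(1/(4)), i.e. raised to the 0.25 power.
With the ratio pinned down, the budget gives x_1* = M/(p_1 + p_2·(x_2/x_1)) and x_2* = (x_2/x_1)·x_1*.
Numerically x_2/x_1 = 0.861174, so x_1* = 246/(5.5 + 10·0.861174) = 17.4323 and x_2* = 0.861174·17.4323 = 15.0122.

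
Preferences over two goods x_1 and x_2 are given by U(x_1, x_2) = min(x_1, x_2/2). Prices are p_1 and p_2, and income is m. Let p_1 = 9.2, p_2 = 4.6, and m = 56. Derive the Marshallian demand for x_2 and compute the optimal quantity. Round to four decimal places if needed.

With perfect complements, no substitution: consume in ratio x_1:x_2 = 1:2.
Budget: p_1·x_1 + p_2·2·x_1 = m, so (p_1 + 2·p_2)·x_1 = m.
Demand: x_1*(p_1,p_2,m) = m/(p_1 + 2·p_2), x_2* = 2·m/(p_1 + 2·p_2).
Here 9.2 + 2·4.6 = 18.4, giving x_2* = 6.087.

x_2* = 6.087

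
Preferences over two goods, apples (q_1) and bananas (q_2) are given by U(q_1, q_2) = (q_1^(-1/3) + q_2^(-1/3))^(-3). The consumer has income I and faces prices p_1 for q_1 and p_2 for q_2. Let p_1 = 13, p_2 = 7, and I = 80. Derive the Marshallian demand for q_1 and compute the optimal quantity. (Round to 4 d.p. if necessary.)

MRS = MU_q_1/MU_q_2 = (q_2/q_1)^(4/3). Set equal to p_1/p_2.
Hence q_2/q_1 = (p_1/p_2)^(1/(4/3)), i.e. raised to the 0.75 power.
With the ratio pinned down, the budget gives q_1* = I/(p_1 + p_2·(q_2/q_1)) and q_2* = (q_2/q_1)·q_1*.
Numerically q_2/q_1 = 1.590867, so q_1* = 80/(13 + 7·1.590867) = 3.3145.

q_1* = 3.3145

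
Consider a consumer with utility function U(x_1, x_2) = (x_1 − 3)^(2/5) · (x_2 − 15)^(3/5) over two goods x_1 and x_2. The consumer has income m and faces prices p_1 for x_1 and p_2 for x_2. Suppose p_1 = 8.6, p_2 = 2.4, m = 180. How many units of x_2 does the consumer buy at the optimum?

This is Cobb-Douglas in (x_1−3, x_2−15): tangency gives 0.4·p_2·(x_2−15) = 0.6·p_1·(x_1−3).
After buying the subsistence bundle (3, 15), a share 0.4 of the remaining income goes to x_1: x_1* = 3 + 0.4·(m − 3p_1 − 15p_2)/p_1.
Discretionary income = 180 − 3·8.6 − 15·2.4 = 118.2; x_2* = 15 + 0.6·118.2/2.4 = 44.55.

x_2* = 44.55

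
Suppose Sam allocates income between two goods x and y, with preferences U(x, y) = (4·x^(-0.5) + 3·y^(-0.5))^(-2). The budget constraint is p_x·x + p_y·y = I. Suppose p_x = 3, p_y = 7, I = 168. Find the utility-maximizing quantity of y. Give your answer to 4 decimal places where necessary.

MU_x ∝ 4·x^(-1.5), MU_y ∝ 3·y^(-1.5), so MRS = (4/3)·(y/x)^(1.5) = p_x/p_y.
Solve for the ratio: y/x = [(3/4)·p_x/p_y]^(2/3).
Substitute y = (y/x)·x into the budget: x* = I/(p_x + p_y·(y/x)).
Numerically y/x = 0.469234, so x* = 168/(3 + 7·0.469234) = 26.7318 and y* = 0.469234·26.7318 = 12.5435.

y* = 12.5435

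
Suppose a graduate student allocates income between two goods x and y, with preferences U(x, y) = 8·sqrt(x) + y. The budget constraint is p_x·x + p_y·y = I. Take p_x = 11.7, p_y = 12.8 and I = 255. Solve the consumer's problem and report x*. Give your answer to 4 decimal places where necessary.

x* = 19.15

Utility is quasi-linear in y; the FOC for x is 4/√x = p_x/p_y.
Thus x* = (4·p_y/p_x)² — independent of I — with the rest of income spent on y.
Plugging in: x* = (4·12.8/11.7)² = 19.15.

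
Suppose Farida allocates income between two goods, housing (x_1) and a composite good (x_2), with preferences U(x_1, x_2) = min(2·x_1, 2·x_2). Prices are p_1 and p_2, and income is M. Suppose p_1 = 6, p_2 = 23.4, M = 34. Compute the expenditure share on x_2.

With perfect complements, no substitution: consume in ratio x_1:x_2 = 2:2.
Budget: p_1·x_1 + p_2·x_1 = M, so (2·p_1 + 2·p_2)·x_1 = 2·M.
Demand: x_1*(p_1,p_2,M) = 2·M/(2·p_1 + 2·p_2), x_2* = 2·M/(2·p_1 + 2·p_2).
Here 2·6 + 2·23.4 = 58.8, giving x_1* = 1.1565 and x_2* = 1.1565.
Expenditure on x_2: 23.4·1.1565 = 27.0612; share = 0.7959.

share on x_2 = 0.7959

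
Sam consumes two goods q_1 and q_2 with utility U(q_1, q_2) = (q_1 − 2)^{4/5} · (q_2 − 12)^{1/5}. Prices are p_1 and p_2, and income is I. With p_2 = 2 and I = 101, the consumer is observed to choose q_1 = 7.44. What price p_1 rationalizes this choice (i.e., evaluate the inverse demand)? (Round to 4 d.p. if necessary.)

MRS = 4·(q_2−12)/(q_1−2). Tangency with p_1/p_2 gives q_2−12 = (1/4)·(p_1/p_2)·(q_1−2).
Substituting into the budget: q_1* = 2 + 0.8·(I − 2·p_1 − 12·p_2)/p_1, and q_2* = 12 + 0.2·(…)/p_2.
Set q_1* = 7.44 in the demand function and solve for p_1: p_1 = 8.75.

p_1 = 8.75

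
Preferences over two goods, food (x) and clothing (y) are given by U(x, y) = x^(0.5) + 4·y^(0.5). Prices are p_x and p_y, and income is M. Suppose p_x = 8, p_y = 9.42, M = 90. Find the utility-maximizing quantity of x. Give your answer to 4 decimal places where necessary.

x* = 0.7712

MRS = MU_x/MU_y = (1/4)·(y/x)^(0.5). Set equal to p_x/p_y.
Solve for the ratio: y/x = [4·p_x/p_y]^(2).
With the ratio pinned down, the budget gives x* = M/(p_x + p_y·(y/x)) and y* = (y/x)·x*.
Numerically y/x = 11.539797, so x* = 90/(8 + 9.42·11.539797) = 0.7712.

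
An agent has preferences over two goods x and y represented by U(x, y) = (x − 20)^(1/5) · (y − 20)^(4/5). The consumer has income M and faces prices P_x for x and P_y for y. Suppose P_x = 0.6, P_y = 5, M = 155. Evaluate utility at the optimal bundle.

Let x' = x−20, y' = y−20. MRS = (1/4)·y'/x' = P_x/P_y.
After buying the subsistence bundle (20, 20), a share 0.2 of the remaining income goes to x: x* = 20 + 0.2·(M − 20P_x − 20P_y)/P_x.
Discretionary income = 155 − 20·0.6 − 20·5 = 43; x* = 20 + 0.2·43/0.6 = 34.3333; y* = 20 + 0.8·43/5 = 26.88.
Utility at the optimum: U(34.3333, 26.88) = 7.9678.

V = 7.9678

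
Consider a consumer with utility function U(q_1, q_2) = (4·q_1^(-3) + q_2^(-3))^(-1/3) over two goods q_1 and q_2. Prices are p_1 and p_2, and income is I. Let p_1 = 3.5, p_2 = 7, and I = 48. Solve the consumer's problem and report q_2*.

Numerically q_2/q_1 = 0.594604, so q_1* = 48/(3.5 + 7·0.594604) = 6.2645 and q_2* = 0.594604·6.2645 = 3.7249.

q_2* = 3.7249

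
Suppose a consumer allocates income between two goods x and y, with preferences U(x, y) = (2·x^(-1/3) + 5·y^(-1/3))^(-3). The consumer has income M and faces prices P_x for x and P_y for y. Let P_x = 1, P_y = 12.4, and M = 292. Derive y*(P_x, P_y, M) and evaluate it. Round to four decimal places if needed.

Substitute y = (y/x)·x into the budget: x* = M/(P_x + P_y·(y/x)).
Numerically y/x = 0.300877, so x* = 292/(1 + 12.4·0.300877) = 61.7222 and y* = 0.300877·61.7222 = 18.5708.

y* = 18.5708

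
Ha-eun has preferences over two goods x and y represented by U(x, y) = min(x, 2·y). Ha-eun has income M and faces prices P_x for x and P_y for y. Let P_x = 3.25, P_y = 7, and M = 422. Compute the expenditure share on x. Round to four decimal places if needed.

With perfect complements, no substitution: consume in ratio x:y = 2:1.
Budget: P_x·x + P_y·(1/2)·x = M, so (2·P_x + P_y)·x = 2·M.
Demand: x*(P_x,P_y,M) = 2·M/(2·P_x + P_y), y* = M/(2·P_x + P_y).
Here 2·3.25 + 7 = 13.5, giving x* = 62.5185 and y* = 31.2593.
Expenditure on x: 3.25·62.5185 = 203.1852; share = 0.4815.

share on x = 0.4815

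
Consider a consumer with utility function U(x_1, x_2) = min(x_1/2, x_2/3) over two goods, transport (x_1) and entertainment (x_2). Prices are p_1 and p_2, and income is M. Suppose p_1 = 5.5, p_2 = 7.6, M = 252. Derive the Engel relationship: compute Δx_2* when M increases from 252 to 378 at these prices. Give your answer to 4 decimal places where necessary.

Δx_2* = 11.1834

Demand: x_1*(p_1,p_2,M) = 2·M/(2·p_1 + 3·p_2), x_2* = 3·M/(2·p_1 + 3·p_2).
Here 2·5.5 + 3·7.6 = 33.8, giving x_2* = 22.3669.
At M' = 378: x_2* = 33.5503. Change: 33.5503 − 22.3669 = 11.1834.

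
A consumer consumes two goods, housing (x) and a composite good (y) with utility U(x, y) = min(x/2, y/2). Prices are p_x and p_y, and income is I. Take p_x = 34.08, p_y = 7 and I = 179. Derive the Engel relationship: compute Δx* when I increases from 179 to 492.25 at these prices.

Δx* = 7.6254

With perfect complements, no substitution: consume in ratio x:y = 2:2.
Budget: p_x·x + p_y·x = I, so (2·p_x + 2·p_y)·x = 2·I.
Demand: x*(p_x,p_y,I) = 2·I/(2·p_x + 2·p_y), y* = 2·I/(2·p_x + 2·p_y).
Here 2·34.08 + 2·7 = 82.16, giving x* = 4.3574.
At I' = 492.25: x* = 11.9827. Change: 11.9827 − 4.3574 = 7.6254.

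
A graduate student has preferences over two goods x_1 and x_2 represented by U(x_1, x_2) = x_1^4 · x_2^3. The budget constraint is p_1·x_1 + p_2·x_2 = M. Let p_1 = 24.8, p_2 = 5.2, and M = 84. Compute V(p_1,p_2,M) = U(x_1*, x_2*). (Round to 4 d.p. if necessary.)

The MRS is (4/3)·x_2/x_1. Set MRS = p_1/p_2.
Rearranging, p_2·x_2 = (3/4)·p_1·x_1. Substituting into the budget gives p_1·x_1·(1 + (3/4)) = M.
Demand: x_1*(p_1,p_2,M) = 4/7·M/p_1 and x_2* = 3/7·M/p_2.
At p_1=24.8, p_2=5.2, M=84: x_1* = 4/7·84/24.8 = 1.9355, x_2* = 6.9231.
Utility at the optimum: U(1.9355, 6.9231) = 4656.4581.

V = 4656.4581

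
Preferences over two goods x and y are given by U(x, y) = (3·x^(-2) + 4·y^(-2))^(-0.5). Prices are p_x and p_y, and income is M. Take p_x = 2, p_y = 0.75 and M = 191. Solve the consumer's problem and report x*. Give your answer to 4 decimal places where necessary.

x* = 60.7368

From the CES first-order condition, (3/4)·(y/x)^(3) = p_x/p_y.
Hence y/x = ((4/3)·p_x/p_y)^(1/(3)), i.e. raised to the 1/3 power.
With the ratio pinned down, the budget gives x* = M/(p_x + p_y·(y/x)) and y* = (y/x)·x*.
Numerically y/x = 1.526286, so x* = 191/(2 + 0.75·1.526286) = 60.7368.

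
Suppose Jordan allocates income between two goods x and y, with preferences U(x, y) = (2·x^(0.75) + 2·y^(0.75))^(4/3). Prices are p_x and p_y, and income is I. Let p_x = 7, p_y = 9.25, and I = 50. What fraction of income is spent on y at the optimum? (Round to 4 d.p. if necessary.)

share on y = 0.3023

From the CES first-order condition, (y/x)^(0.25) = p_x/p_y.
Solve for the ratio: y/x = [p_x/p_y]^(4).
With the ratio pinned down, the budget gives x* = I/(p_x + p_y·(y/x)) and y* = (y/x)·x*.
Numerically y/x = 0.327963, so x* = 50/(7 + 9.25·0.327963) = 4.9832 and y* = 0.327963·4.9832 = 1.6343.
Expenditure on y: 9.25·1.6343 = 15.1174; share = 0.3023.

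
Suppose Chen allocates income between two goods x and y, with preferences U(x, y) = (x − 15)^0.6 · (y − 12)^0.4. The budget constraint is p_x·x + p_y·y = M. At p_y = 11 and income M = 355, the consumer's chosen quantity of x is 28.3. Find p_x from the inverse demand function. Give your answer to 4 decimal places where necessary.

p_x = 6

This is Cobb-Douglas in (x−15, y−12): tangency gives 0.6·p_y·(y−12) = 0.4·p_x·(x−15).
After buying the subsistence bundle (15, 12), a share 0.6 of the remaining income goes to x: x* = 15 + 0.6·(M − 15p_x − 12p_y)/p_x.
Set x* = 28.3 in the demand function and solve for p_x: p_x = 6.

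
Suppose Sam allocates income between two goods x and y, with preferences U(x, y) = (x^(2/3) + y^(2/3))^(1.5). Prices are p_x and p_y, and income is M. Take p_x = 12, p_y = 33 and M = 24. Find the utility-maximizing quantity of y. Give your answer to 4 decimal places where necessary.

MU_x ∝ x^(-1/3), MU_y ∝ y^(-1/3), so MRS = (y/x)^(1/3) = p_x/p_y.
Hence y/x = (p_x/p_y)^(1/(1/3)), i.e. raised to the 3 power.
With the ratio pinned down, the budget gives x* = M/(p_x + p_y·(y/x)) and y* = (y/x)·x*.
Numerically y/x = 0.048084, so x* = 24/(12 + 33·0.048084) = 1.7664 and y* = 0.048084·1.7664 = 0.0849.

y* = 0.0849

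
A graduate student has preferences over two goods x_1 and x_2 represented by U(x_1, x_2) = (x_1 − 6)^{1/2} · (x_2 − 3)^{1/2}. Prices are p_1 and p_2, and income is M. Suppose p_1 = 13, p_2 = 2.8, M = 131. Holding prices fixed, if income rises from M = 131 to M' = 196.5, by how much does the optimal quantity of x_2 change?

After buying the subsistence bundle (6, 3), a share 0.5 of the remaining income goes to x_1: x_1* = 6 + 0.5·(M − 6p_1 − 3p_2)/p_1.
Discretionary income = 131 − 6·13 − 3·2.8 = 44.6; x_2* = 3 + 0.5·44.6/2.8 = 10.9643.
At M' = 196.5: x_2* = 22.6607. Change: 22.6607 − 10.9643 = 11.6964.

Δx_2* = 11.6964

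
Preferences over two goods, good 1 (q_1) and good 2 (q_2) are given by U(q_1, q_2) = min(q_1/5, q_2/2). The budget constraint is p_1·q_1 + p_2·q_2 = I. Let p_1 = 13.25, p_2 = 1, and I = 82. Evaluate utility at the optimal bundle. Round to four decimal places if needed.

V = 1.2015

Here 5·13.25 + 2·1 = 68.25, giving q_1* = 6.0073 and q_2* = 2.4029.
Utility at the optimum: U(6.0073, 2.4029) = 1.2015.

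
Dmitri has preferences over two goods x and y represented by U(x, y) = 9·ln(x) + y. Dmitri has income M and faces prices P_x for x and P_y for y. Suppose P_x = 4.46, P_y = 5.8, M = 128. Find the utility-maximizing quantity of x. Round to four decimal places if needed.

MU_x = 9/x, MU_y = 1. Tangency: 9/x = P_x/P_y.
So x*(P_x,P_y) = 9·P_y/P_x, independent of income; and y* = (M − 9·P_y)/P_y.
At the given prices: x* = 9·5.8/4.46 = 11.704.

x* = 11.704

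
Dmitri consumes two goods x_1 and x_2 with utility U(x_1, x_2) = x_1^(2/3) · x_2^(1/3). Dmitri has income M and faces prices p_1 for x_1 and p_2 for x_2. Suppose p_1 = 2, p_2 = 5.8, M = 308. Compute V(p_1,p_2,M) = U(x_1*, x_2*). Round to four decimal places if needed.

Tangency: MRS = 2·x_2/x_1 = p_1/p_2.
So 2/3·p_2·x_2 = 1/3·p_1·x_1; combined with the budget, a share 2/3 of income goes to x_1.
Demand: x_1*(p_1,p_2,M) = 2/3·M/p_1 and x_2* = 1/3·M/p_2.
At p_1=2, p_2=5.8, M=308: x_1* = 2/3·308/2 = 102.6667, x_2* = 17.7011.
Utility at the optimum: U(102.6667, 17.7011) = 57.1417.

V = 57.1417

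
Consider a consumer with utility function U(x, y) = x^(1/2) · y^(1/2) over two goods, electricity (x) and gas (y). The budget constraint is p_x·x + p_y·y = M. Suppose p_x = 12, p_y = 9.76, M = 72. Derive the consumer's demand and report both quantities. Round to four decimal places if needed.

x* = 3, y* = 3.6885

The MRS is y/x. Set MRS = p_x/p_y.
So 0.5·p_y·y = 0.5·p_x·x; combined with the budget, a share 0.5 of income goes to x.
Demand: x*(p_x,p_y,M) = 0.5·M/p_x and y* = 0.5·M/p_y.
At p_x=12, p_y=9.76, M=72: x* = 0.5·72/12 = 3, y* = 3.6885.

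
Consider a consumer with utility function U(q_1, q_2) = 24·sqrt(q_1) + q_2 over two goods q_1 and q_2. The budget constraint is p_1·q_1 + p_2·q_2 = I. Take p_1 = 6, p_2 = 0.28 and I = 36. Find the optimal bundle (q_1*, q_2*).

MU_q_1 = 12/√q_1, MU_q_2 = 1. Tangency: 12/√q_1 = p_1/p_2.
Thus q_1* = (12·p_2/p_1)² — independent of I — with the rest of income spent on q_2.
Plugging in: q_1* = (12·0.28/6)² = 0.3136, q_2* = 121.8514.

q_1* = 0.3136, q_2* = 121.8514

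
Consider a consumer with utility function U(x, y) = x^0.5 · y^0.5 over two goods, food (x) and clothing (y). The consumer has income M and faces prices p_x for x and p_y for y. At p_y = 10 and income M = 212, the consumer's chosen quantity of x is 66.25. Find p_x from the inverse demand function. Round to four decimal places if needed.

The MRS is y/x. Set MRS = p_x/p_y.
Rearranging, p_y·y = p_x·x. Substituting into the budget gives p_x·x·(1 + 1) = M.
Demand: x*(p_x,p_y,M) = 0.5·M/p_x and y* = 0.5·M/p_y.
Set x* = 66.25 in the demand function and solve for p_x: p_x = 1.6.

p_x = 1.6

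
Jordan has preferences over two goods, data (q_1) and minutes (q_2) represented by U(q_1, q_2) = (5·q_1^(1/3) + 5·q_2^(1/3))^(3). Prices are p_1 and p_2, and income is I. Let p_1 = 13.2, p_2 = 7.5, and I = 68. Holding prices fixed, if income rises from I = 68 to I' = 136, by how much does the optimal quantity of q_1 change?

Δq_1* = 2.2141

MRS = MU_q_1/MU_q_2 = (q_2/q_1)^(2/3). Set equal to p_1/p_2.
Hence q_2/q_1 = (p_1/p_2)^(1/(2/3)), i.e. raised to the 1.5 power.
Substitute q_2 = (q_2/q_1)·q_1 into the budget: q_1* = I/(p_1 + p_2·(q_2/q_1)).
Numerically q_2/q_1 = 2.334904, so q_1* = 68/(13.2 + 7.5·2.334904) = 2.2141.
At I' = 136: q_1* = 4.4283. Change: 4.4283 − 2.2141 = 2.2141.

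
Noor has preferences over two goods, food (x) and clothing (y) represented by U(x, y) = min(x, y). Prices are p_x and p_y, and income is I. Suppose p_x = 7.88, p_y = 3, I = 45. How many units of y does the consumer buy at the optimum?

With perfect complements, no substitution: consume in ratio x:y = 1:1.
Budget: p_x·x + p_y·x = I, so (p_x + p_y)·x = I.
Demand: x*(p_x,p_y,I) = I/(p_x + p_y), y* = I/(p_x + p_y).
Here 7.88 + 3 = 10.88, giving y* = 4.136.

y* = 4.136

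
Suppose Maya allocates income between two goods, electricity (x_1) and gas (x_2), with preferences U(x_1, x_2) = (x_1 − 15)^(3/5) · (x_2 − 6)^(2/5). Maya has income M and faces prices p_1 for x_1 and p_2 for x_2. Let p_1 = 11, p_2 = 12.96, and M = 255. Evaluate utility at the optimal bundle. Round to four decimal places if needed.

V = 0.5316

MRS = (3/2)·(x_2−6)/(x_1−15). Tangency with p_1/p_2 gives x_2−6 = (2/3)·(p_1/p_2)·(x_1−15).
After buying the subsistence bundle (15, 6), a share 0.6 of the remaining income goes to x_1: x_1* = 15 + 0.6·(M − 15p_1 − 6p_2)/p_1.
Discretionary income = 255 − 15·11 − 6·12.96 = 12.24; x_1* = 15 + 0.6·12.24/11 = 15.6676; x_2* = 6 + 0.4·12.24/12.96 = 6.3778.
Utility at the optimum: U(15.6676, 6.3778) = 0.5316.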